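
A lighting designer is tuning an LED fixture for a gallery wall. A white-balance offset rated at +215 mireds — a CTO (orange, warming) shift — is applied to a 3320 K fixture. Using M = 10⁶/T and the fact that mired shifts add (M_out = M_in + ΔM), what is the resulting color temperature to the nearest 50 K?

1950 K

M_in = 10⁶/3320 = 301.20 mireds.
M_out = 301.20 + (+215) = 516.20 mireds.
T_out = 10⁶/516.20 = 1937.2 K → 1950 K.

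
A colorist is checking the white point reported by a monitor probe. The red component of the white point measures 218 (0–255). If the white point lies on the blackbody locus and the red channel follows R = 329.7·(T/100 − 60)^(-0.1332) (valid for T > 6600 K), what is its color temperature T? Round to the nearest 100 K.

8200 K

(t − 60)^(-0.1332) = 218/329.7 = 0.66121.
t − 60 = 0.66121^(1/-0.1332) = 0.66121^(-7.508) = 22.326, so t = 82.326.
T = 100·t = 8233 K → 8200 K to the nearest 100 K.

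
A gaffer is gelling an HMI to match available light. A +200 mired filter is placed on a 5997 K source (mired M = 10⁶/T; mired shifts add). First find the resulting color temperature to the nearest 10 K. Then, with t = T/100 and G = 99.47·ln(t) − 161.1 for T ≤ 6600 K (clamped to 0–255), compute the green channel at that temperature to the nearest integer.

M_in = 10⁶/5997 = 166.75; M_out = 166.75 + (+200) = 366.75.
T_out = 10⁶/366.75 = 2726.7 K → 2730 K; t = 27.3.
G = 99.47·ln 27.3 − 161.1 = 99.47·3.3069 − 161.1 = 167.836.
Rounded: 168.

168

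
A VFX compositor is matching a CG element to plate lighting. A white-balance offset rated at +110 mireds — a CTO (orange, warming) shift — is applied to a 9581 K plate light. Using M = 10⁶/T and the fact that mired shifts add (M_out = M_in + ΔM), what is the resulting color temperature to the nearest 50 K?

M_in = 10⁶/9581 = 104.37 mireds.
M_out = 104.37 + (+110) = 214.37 mireds.
T_out = 10⁶/214.37 = 4664.8 K → 4650 K.

4650 K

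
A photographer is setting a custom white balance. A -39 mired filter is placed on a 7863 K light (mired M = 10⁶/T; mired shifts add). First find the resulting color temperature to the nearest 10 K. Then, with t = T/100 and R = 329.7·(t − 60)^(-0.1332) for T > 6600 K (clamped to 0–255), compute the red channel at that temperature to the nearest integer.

M_in = 10⁶/7863 = 127.18; M_out = 127.18 + (-39) = 88.18.
T_out = 10⁶/88.18 = 11340.7 K → 11340 K; t = 113.4.
R = 329.7·(113.4 − 60)^(-0.1332) = 329.7·53.4^(-0.1332) = 329.7·0.58870 = 194.093.
Rounded: 194.

194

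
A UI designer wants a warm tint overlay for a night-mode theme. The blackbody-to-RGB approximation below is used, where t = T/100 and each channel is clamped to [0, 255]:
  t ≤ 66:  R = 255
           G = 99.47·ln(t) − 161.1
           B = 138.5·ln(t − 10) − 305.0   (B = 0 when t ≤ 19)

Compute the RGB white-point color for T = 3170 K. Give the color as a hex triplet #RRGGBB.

t = 3170/100 = 31.7; the t ≤ 66 branch applies.
R = 255 by definition for t ≤ 66.
G = 99.47·ln 31.7 − 161.1 = 99.47·3.4563 − 161.1 = 182.700.
B = 138.5·ln(31.7 − 10) − 305.0 = 138.5·ln 21.7 − 305.0 = 138.5·3.0773 − 305.0 = 121.208.
Rounded: (255, 183, 121).
In hex: #FFB779.

#FFB779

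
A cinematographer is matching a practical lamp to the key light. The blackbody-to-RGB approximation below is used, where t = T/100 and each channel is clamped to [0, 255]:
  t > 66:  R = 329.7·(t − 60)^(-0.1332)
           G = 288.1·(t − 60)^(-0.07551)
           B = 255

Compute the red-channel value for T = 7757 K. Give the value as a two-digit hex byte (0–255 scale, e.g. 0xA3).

t = 7757/100 = 77.57; the t > 66 branch applies.
R = 329.7·(77.57 − 60)^(-0.1332) = 329.7·17.57^(-0.1332) = 329.7·0.68265 = 225.069.
Rounded: 225; in hex, 0xE1.

0xE1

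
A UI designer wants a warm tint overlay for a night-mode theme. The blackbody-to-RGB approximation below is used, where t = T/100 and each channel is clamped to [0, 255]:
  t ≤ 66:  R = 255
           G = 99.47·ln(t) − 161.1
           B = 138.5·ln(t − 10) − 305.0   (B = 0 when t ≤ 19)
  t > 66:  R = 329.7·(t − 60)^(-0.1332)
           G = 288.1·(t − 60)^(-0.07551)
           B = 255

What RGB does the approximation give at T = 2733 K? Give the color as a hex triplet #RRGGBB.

#FFA85A

t = 2733/100 = 27.33; the t ≤ 66 branch applies.
R = 255 by definition for t ≤ 66.
G = 99.47·ln 27.33 − 161.1 = 99.47·3.3080 − 161.1 = 167.945.
B = 138.5·ln(27.33 − 10) − 305.0 = 138.5·ln 17.33 − 305.0 = 138.5·2.8524 − 305.0 = 90.063.
Rounded: (255, 168, 90).
In hex: #FFA85A.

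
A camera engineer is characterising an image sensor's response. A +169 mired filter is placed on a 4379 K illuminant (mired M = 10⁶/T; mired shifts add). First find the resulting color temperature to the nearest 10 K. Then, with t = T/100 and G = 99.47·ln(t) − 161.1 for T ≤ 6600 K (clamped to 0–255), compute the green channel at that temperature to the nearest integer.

160

M_in = 10⁶/4379 = 228.36; M_out = 228.36 + (+169) = 397.36.
T_out = 10⁶/397.36 = 2516.6 K → 2520 K; t = 25.2.
G = 99.47·ln 25.2 − 161.1 = 99.47·3.2268 − 161.1 = 159.874.
Rounded: 160.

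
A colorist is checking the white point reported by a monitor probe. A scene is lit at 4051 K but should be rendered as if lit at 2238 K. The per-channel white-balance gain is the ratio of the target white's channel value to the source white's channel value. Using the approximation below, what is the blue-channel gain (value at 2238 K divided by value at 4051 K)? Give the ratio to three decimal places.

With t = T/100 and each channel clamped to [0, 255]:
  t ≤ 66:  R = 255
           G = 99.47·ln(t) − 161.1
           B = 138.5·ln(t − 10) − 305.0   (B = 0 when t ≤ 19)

At 4051 K (t = 40.51):
  B = 138.5·ln(40.51 − 10) − 305.0 = 138.5·ln 30.51 − 305.0 = 138.5·3.4181 − 305.0 = 168.401.
At 2238 K (t = 22.38):
  B = 138.5·ln(22.38 − 10) − 305.0 = 138.5·ln 12.38 − 305.0 = 138.5·2.5161 − 305.0 = 43.477.
Gain = 43.477 / 168.401 = 0.2582 → 0.258.

0.258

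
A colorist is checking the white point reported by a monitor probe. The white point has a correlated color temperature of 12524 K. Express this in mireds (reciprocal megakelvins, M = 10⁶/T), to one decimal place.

79.8 mireds

M = 10⁶ / 12524 = 79.847 → 79.8 mireds.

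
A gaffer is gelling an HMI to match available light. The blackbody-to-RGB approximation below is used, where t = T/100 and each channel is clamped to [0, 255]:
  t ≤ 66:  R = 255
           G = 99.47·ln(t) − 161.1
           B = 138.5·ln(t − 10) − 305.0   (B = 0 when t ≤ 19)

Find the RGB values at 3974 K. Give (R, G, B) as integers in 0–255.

(255, 205, 165)

t = 3974/100 = 39.74; the t ≤ 66 branch applies.
R = 255 by definition for t ≤ 66.
G = 99.47·ln 39.74 − 161.1 = 99.47·3.6824 − 161.1 = 205.184.
B = 138.5·ln(39.74 − 10) − 305.0 = 138.5·ln 29.74 − 305.0 = 138.5·3.3925 − 305.0 = 164.860.
Rounded: (255, 205, 165).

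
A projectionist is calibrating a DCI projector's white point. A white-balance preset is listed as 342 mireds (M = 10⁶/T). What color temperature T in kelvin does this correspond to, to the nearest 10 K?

2920 K

T = 10⁶ / 342 = 2923.98 K → 2920 K.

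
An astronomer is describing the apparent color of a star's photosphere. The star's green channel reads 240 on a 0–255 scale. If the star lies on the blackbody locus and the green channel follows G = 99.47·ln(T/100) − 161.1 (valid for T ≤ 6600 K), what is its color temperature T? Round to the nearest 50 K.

5650 K

ln t = (240 + 161.1) / 99.47 = 4.0324.
t = e^4.0324 = 56.394.
T = 100·t = 5639 K → 5650 K to the nearest 50 K.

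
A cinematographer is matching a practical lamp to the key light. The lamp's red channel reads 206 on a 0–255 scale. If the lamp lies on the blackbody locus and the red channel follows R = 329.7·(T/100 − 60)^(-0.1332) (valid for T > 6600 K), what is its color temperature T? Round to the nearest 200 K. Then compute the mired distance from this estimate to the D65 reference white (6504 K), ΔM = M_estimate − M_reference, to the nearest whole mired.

(t − 60)^(-0.1332) = 206/329.7 = 0.62481.
t − 60 = 0.62481^(1/-0.1332) = 0.62481^(-7.508) = 34.152, so t = 94.152.
T = 100·t = 9415 K → 9400 K to the nearest 200 K.
M_estimate = 10⁶/9400 = 106.38; M_reference = 10⁶/6504 = 153.75.
ΔM = 106.38 − 153.75 = -47.37 → -47 mireds.

-47 mireds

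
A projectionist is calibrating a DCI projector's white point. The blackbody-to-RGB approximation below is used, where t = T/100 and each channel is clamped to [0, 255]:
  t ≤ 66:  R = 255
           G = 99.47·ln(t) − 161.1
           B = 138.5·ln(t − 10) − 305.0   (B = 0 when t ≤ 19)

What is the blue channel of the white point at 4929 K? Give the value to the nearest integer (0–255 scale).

t = 4929/100 = 49.29; the t ≤ 66 branch applies.
B = 138.5·ln(49.29 − 10) − 305.0 = 138.5·ln 39.29 − 305.0 = 138.5·3.6710 − 305.0 = 203.429.
Rounded: 203.

203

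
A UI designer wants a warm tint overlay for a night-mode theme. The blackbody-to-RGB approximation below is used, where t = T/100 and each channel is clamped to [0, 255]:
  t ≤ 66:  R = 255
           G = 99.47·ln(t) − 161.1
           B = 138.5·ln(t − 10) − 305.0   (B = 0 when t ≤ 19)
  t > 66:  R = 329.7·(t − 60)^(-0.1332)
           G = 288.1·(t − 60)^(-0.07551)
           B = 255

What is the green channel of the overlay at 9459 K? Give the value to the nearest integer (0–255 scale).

220

t = 9459/100 = 94.59; the t > 66 branch applies.
G = 288.1·(94.59 − 60)^(-0.07551) = 288.1·34.59^(-0.07551) = 288.1·0.76523 = 220.464.
Rounded: 220.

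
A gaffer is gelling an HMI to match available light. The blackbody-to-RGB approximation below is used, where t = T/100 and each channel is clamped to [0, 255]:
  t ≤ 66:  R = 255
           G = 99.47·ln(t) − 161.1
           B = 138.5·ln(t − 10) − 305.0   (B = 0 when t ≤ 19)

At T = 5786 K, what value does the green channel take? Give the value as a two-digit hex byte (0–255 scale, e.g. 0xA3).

0xF3

t = 5786/100 = 57.86; the t ≤ 66 branch applies.
G = 99.47·ln 57.86 − 161.1 = 99.47·4.0580 − 161.1 = 242.552.
Rounded: 243; in hex, 0xF3.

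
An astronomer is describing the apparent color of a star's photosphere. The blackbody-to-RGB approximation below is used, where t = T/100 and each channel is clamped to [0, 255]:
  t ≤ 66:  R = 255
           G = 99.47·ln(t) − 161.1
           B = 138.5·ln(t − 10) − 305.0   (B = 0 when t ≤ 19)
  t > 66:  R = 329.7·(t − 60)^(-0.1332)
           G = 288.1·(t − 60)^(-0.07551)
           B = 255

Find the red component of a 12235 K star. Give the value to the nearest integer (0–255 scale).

t = 12235/100 = 122.35; the t > 66 branch applies.
R = 329.7·(122.35 − 60)^(-0.1332) = 329.7·62.35^(-0.1332) = 329.7·0.57667 = 190.128.
Rounded: 190.

190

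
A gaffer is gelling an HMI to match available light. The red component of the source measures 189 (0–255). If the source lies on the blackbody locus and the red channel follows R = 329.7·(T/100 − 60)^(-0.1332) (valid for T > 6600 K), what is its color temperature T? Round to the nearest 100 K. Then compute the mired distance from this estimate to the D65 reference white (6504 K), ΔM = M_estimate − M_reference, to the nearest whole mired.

(t − 60)^(-0.1332) = 189/329.7 = 0.57325.
t − 60 = 0.57325^(1/-0.1332) = 0.57325^(-7.508) = 65.199, so t = 125.199.
T = 100·t = 12520 K → 12500 K to the nearest 100 K.
M_estimate = 10⁶/12500 = 80.00; M_reference = 10⁶/6504 = 153.75.
ΔM = 80.00 − 153.75 = -73.75 → -74 mireds.

-74 mireds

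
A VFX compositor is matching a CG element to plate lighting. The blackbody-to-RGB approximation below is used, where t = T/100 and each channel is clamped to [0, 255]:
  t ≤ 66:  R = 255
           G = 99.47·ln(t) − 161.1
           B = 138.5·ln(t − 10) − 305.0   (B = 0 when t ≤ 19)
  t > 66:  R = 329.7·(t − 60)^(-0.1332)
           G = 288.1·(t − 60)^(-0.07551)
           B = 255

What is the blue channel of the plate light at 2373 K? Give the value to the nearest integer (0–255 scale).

t = 2373/100 = 23.73; the t ≤ 66 branch applies.
B = 138.5·ln(23.73 − 10) − 305.0 = 138.5·ln 13.73 − 305.0 = 138.5·2.6196 − 305.0 = 57.812.
Rounded: 58.

58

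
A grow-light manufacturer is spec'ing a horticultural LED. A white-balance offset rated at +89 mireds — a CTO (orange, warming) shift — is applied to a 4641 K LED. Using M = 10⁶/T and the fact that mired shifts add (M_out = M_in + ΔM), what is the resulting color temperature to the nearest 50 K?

M_in = 10⁶/4641 = 215.47 mireds.
M_out = 215.47 + (+89) = 304.47 mireds.
T_out = 10⁶/304.47 = 3284.4 K → 3300 K.

3300 K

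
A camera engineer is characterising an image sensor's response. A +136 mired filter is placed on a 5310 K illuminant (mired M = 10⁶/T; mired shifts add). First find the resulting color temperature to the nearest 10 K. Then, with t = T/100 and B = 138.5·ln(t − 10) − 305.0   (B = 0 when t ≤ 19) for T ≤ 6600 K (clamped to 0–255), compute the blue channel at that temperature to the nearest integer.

115

M_in = 10⁶/5310 = 188.32; M_out = 188.32 + (+136) = 324.32.
T_out = 10⁶/324.32 = 3083.3 K → 3080 K; t = 30.8.
B = 138.5·ln(30.8 − 10) − 305.0 = 138.5·ln 20.8 − 305.0 = 138.5·3.0350 − 305.0 = 115.341.
Rounded: 115.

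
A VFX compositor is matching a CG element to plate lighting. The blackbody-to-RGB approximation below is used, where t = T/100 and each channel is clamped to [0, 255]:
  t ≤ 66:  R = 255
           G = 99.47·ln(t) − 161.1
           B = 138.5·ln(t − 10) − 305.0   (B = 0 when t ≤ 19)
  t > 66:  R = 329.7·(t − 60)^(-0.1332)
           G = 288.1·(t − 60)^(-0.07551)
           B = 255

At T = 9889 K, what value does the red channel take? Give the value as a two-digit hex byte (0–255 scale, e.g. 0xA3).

t = 9889/100 = 98.89; the t > 66 branch applies.
R = 329.7·(98.89 − 60)^(-0.1332) = 329.7·38.89^(-0.1332) = 329.7·0.61409 = 202.466.
Rounded: 202; in hex, 0xCA.

0xCA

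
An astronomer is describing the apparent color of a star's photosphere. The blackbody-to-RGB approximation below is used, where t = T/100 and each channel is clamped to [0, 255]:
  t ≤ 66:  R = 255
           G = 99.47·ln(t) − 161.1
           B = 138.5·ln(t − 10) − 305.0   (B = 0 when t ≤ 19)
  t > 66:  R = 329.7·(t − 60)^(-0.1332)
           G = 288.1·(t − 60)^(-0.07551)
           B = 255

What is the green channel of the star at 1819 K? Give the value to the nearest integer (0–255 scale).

127

t = 1819/100 = 18.19; the t ≤ 66 branch applies.
G = 99.47·ln 18.19 − 161.1 = 99.47·2.9009 − 161.1 = 127.450.
Rounded: 127.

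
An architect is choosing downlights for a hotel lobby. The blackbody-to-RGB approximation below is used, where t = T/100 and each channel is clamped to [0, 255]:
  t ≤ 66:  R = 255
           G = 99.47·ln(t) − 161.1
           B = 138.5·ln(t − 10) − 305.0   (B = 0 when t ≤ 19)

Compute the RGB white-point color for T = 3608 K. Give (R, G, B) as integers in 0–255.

t = 3608/100 = 36.08; the t ≤ 66 branch applies.
R = 255 by definition for t ≤ 66.
G = 99.47·ln 36.08 − 161.1 = 99.47·3.5857 − 161.1 = 195.573.
B = 138.5·ln(36.08 − 10) − 305.0 = 138.5·ln 26.08 − 305.0 = 138.5·3.2612 − 305.0 = 146.672.
Rounded: (255, 196, 147).

(255, 196, 147)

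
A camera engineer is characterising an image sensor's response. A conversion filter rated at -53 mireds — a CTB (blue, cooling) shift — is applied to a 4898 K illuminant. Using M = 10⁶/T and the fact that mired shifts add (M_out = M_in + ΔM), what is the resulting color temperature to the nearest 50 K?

6600 K

M_in = 10⁶/4898 = 204.16 mireds.
M_out = 204.16 + (-53) = 151.16 mireds.
T_out = 10⁶/151.16 = 6615.3 K → 6600 K.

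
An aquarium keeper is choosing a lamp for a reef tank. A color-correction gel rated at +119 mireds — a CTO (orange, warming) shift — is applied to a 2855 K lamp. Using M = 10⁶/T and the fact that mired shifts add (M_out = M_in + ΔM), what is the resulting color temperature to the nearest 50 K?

M_in = 10⁶/2855 = 350.26 mireds.
M_out = 350.26 + (+119) = 469.26 mireds.
T_out = 10⁶/469.26 = 2131.0 K → 2150 K.

2150 K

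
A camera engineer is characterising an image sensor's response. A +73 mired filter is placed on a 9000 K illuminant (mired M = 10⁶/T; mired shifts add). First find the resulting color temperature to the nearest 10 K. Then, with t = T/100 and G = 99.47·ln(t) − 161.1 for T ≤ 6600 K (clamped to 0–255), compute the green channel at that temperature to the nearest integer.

236

M_in = 10⁶/9000 = 111.11; M_out = 111.11 + (+73) = 184.11.
T_out = 10⁶/184.11 = 5431.5 K → 5430 K; t = 54.3.
G = 99.47·ln 54.3 − 161.1 = 99.47·3.9945 − 161.1 = 236.235.
Rounded: 236.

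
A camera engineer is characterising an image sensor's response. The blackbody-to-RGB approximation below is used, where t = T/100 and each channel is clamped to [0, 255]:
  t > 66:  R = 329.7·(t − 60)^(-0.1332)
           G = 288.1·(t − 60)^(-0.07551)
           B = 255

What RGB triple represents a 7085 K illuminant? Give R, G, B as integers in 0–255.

R=240, G=241, B=255

t = 7085/100 = 70.85; the t > 66 branch applies.
R = 329.7·(70.85 − 60)^(-0.1332) = 329.7·10.85^(-0.1332) = 329.7·0.72792 = 239.994.
G = 288.1·(70.85 − 60)^(-0.07551) = 288.1·10.85^(-0.07551) = 288.1·0.83525 = 240.635.
B = 255 by definition for t > 66.
Rounded: (240, 241, 255).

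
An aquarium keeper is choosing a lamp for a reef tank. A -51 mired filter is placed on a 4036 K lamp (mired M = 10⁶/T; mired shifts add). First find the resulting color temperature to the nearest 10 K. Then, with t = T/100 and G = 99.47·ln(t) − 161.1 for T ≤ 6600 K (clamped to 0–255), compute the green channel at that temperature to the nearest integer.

M_in = 10⁶/4036 = 247.77; M_out = 247.77 + (-51) = 196.77.
T_out = 10⁶/196.77 = 5082.1 K → 5080 K; t = 50.8.
G = 99.47·ln 50.8 − 161.1 = 99.47·3.9279 − 161.1 = 229.608.
Rounded: 230.

230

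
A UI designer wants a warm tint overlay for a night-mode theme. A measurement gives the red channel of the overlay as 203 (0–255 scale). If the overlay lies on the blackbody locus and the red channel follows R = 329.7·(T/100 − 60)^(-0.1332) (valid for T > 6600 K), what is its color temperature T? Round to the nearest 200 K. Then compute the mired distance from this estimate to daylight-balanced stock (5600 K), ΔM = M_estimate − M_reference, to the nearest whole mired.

-77 mireds

(t − 60)^(-0.1332) = 203/329.7 = 0.61571.
t − 60 = 0.61571^(1/-0.1332) = 0.61571^(-7.508) = 38.129, so t = 98.129.
T = 100·t = 9813 K → 9800 K to the nearest 200 K.
M_estimate = 10⁶/9800 = 102.04; M_reference = 10⁶/5600 = 178.57.
ΔM = 102.04 − 178.57 = -76.53 → -77 mireds.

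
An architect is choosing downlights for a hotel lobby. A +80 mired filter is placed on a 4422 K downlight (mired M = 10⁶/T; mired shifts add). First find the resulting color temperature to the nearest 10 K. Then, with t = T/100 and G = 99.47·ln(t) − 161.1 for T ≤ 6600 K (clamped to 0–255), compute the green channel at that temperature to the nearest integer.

M_in = 10⁶/4422 = 226.14; M_out = 226.14 + (+80) = 306.14.
T_out = 10⁶/306.14 = 3266.5 K → 3270 K; t = 32.7.
G = 99.47·ln 32.7 − 161.1 = 99.47·3.4874 − 161.1 = 185.789.
Rounded: 186.

186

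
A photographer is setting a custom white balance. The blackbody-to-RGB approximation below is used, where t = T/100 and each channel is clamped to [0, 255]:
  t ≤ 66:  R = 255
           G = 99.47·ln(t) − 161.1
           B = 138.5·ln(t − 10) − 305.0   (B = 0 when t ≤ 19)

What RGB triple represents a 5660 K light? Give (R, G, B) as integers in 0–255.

(255, 240, 227)

t = 5660/100 = 56.6; the t ≤ 66 branch applies.
R = 255 by definition for t ≤ 66.
G = 99.47·ln 56.6 − 161.1 = 99.47·4.0360 − 161.1 = 240.362.
B = 138.5·ln(56.6 − 10) − 305.0 = 138.5·ln 46.6 − 305.0 = 138.5·3.8416 − 305.0 = 227.062.
Rounded: (255, 240, 227).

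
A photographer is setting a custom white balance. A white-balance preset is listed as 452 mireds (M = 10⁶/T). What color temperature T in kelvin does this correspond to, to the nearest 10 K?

T = 10⁶ / 452 = 2212.39 K → 2210 K.

2210 K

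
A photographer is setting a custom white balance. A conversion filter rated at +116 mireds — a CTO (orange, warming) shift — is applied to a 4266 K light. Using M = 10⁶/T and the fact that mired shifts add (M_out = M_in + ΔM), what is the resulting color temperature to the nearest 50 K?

M_in = 10⁶/4266 = 234.41 mireds.
M_out = 234.41 + (+116) = 350.41 mireds.
T_out = 10⁶/350.41 = 2853.8 K → 2850 K.

2850 K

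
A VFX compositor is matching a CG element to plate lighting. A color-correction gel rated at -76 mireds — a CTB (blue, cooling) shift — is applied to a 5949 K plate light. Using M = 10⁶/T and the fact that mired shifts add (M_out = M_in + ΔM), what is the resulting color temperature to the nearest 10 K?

M_in = 10⁶/5949 = 168.10 mireds.
M_out = 168.10 + (-76) = 92.10 mireds.
T_out = 10⁶/92.10 = 10858.3 K → 10860 K.

10860 K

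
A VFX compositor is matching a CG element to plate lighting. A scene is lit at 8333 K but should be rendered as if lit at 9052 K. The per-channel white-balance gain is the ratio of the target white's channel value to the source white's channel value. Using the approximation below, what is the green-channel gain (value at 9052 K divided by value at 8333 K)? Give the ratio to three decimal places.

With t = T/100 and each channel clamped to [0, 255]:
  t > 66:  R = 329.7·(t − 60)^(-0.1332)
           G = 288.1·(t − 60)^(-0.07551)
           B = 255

0.980

At 8333 K (t = 83.33):
  G = 288.1·(83.33 − 60)^(-0.07551) = 288.1·23.33^(-0.07551) = 288.1·0.78833 = 227.118.
At 9052 K (t = 90.52):
  G = 288.1·(90.52 − 60)^(-0.07551) = 288.1·30.52^(-0.07551) = 288.1·0.77250 = 222.558.
Gain = 222.558 / 227.118 = 0.9799 → 0.980.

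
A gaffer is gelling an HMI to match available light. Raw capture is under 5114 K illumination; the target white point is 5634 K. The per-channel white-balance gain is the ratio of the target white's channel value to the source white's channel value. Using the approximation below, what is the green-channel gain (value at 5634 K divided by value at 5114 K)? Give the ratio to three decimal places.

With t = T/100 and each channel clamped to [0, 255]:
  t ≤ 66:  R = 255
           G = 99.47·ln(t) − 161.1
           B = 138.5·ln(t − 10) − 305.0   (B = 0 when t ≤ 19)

1.042

At 5114 K (t = 51.14):
  G = 99.47·ln 51.14 − 161.1 = 99.47·3.9346 − 161.1 = 230.271.
At 5634 K (t = 56.34):
  G = 99.47·ln 56.34 − 161.1 = 99.47·4.0314 − 161.1 = 239.904.
Gain = 239.904 / 230.271 = 1.0418 → 1.042.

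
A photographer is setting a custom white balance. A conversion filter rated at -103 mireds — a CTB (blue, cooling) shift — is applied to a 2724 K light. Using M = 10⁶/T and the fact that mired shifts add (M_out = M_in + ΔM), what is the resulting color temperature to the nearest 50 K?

3800 K

M_in = 10⁶/2724 = 367.11 mireds.
M_out = 367.11 + (-103) = 264.11 mireds.
T_out = 10⁶/264.11 = 3786.3 K → 3800 K.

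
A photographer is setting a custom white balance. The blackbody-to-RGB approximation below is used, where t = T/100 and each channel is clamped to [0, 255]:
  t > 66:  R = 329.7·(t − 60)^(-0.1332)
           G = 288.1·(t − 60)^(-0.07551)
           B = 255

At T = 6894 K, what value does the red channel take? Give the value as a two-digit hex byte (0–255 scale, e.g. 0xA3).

0xF6

t = 6894/100 = 68.94; the t > 66 branch applies.
R = 329.7·(68.94 − 60)^(-0.1332) = 329.7·8.94^(-0.1332) = 329.7·0.74693 = 246.264.
Rounded: 246; in hex, 0xF6.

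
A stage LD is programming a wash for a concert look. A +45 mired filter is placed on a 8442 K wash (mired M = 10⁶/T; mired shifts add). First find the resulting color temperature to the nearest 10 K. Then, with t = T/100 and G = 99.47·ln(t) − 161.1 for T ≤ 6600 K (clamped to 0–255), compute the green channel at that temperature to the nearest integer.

M_in = 10⁶/8442 = 118.46; M_out = 118.46 + (+45) = 163.46.
T_out = 10⁶/163.46 = 6117.9 K → 6120 K; t = 61.2.
G = 99.47·ln 61.2 − 161.1 = 99.47·4.1141 − 161.1 = 248.134.
Rounded: 248.

248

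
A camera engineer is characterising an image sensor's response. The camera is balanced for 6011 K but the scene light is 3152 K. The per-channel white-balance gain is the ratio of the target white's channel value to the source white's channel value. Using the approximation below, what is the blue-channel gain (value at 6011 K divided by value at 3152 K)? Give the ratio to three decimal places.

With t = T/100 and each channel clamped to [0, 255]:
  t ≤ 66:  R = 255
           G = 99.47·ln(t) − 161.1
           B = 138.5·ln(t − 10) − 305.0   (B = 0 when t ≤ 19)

At 3152 K (t = 31.52):
  B = 138.5·ln(31.52 − 10) − 305.0 = 138.5·ln 21.52 − 305.0 = 138.5·3.0690 − 305.0 = 120.054.
At 6011 K (t = 60.11):
  B = 138.5·ln(60.11 − 10) − 305.0 = 138.5·ln 50.11 − 305.0 = 138.5·3.9142 − 305.0 = 237.120.
Gain = 237.120 / 120.054 = 1.9751 → 1.975.

1.975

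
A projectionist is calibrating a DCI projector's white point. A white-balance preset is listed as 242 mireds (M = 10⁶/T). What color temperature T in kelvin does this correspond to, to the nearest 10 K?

4130 K

T = 10⁶ / 242 = 4132.23 K → 4130 K.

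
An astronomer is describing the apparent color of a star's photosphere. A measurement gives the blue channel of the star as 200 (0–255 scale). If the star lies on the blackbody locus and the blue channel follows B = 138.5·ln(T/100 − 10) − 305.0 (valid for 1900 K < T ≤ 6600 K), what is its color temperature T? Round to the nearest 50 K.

ln(t − 10) = (200 + 305.0) / 138.5 = 3.6462.
t − 10 = e^3.6462 = 38.329, so t = 48.329.
T = 100·t = 4833 K → 4850 K to the nearest 50 K.

4850 K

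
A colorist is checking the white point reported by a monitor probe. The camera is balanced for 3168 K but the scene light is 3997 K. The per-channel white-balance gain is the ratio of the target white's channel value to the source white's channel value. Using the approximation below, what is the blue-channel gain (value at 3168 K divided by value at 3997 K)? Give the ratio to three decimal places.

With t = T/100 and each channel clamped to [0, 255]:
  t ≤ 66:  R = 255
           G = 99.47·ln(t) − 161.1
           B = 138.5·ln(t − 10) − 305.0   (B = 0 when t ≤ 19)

At 3997 K (t = 39.97):
  B = 138.5·ln(39.97 − 10) − 305.0 = 138.5·ln 29.97 − 305.0 = 138.5·3.4002 − 305.0 = 165.927.
At 3168 K (t = 31.68):
  B = 138.5·ln(31.68 − 10) − 305.0 = 138.5·ln 21.68 − 305.0 = 138.5·3.0764 − 305.0 = 121.080.
Gain = 121.080 / 165.927 = 0.7297 → 0.730.

0.730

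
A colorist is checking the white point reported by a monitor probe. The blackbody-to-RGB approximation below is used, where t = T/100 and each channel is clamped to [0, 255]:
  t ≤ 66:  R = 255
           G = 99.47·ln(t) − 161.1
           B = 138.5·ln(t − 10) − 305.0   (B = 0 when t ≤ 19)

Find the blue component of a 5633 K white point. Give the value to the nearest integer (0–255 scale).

226

t = 5633/100 = 56.33; the t ≤ 66 branch applies.
B = 138.5·ln(56.33 − 10) − 305.0 = 138.5·ln 46.33 − 305.0 = 138.5·3.8358 − 305.0 = 226.257.
Rounded: 226.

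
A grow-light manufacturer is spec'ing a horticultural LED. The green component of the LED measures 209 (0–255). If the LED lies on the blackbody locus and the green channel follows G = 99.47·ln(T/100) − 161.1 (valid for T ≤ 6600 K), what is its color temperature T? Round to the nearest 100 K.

ln t = (209 + 161.1) / 99.47 = 3.7207.
t = e^3.7207 = 41.294.
T = 100·t = 4129 K → 4100 K to the nearest 100 K.

4100 K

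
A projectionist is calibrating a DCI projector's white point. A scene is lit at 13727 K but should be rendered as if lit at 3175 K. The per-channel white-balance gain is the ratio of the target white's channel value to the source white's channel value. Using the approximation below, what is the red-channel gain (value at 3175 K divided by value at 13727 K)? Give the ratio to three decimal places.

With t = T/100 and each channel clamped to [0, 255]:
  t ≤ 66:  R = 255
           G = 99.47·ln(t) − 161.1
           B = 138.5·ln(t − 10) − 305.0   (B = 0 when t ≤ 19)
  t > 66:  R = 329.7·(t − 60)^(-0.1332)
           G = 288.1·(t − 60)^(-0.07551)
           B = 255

At 13727 K (t = 137.27):
  R = 329.7·(137.27 − 60)^(-0.1332) = 329.7·77.27^(-0.1332) = 329.7·0.56042 = 184.772.
At 3175 K (t = 31.75):
  R = 255 by definition for t ≤ 66.
Gain = 255.000 / 184.772 = 1.3801 → 1.380.

1.380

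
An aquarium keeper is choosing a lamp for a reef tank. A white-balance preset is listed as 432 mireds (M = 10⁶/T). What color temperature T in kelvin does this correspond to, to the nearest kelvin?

2315 K

T = 10⁶ / 432 = 2314.81 K → 2315 K.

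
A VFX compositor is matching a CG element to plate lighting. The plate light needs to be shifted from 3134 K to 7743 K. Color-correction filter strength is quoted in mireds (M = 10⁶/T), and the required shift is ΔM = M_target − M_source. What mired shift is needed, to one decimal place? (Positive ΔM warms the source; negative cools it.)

M_source = 10⁶/3134 = 319.081; M_target = 10⁶/7743 = 129.149.
ΔM = 129.149 − 319.081 = -189.932 → -189.9 mireds, a cooling shift.

-189.9 mireds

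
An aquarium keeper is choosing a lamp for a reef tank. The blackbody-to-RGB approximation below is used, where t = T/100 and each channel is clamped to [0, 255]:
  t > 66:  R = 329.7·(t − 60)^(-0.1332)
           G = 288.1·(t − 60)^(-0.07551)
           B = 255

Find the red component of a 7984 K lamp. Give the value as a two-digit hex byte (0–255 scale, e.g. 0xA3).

t = 7984/100 = 79.84; the t > 66 branch applies.
R = 329.7·(79.84 − 60)^(-0.1332) = 329.7·19.84^(-0.1332) = 329.7·0.67169 = 221.455.
Rounded: 221; in hex, 0xDD.

0xDD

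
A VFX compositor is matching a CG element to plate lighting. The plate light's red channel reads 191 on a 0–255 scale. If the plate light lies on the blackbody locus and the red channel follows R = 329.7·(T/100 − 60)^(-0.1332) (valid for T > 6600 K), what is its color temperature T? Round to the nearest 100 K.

12000 K

(t − 60)^(-0.1332) = 191/329.7 = 0.57931.
t − 60 = 0.57931^(1/-0.1332) = 0.57931^(-7.508) = 60.245, so t = 120.245.
T = 100·t = 12025 K → 12000 K to the nearest 100 K.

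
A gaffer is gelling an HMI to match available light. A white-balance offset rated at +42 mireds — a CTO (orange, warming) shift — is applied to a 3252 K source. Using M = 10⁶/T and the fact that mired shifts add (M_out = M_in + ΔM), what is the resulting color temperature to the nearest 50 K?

2850 K

M_in = 10⁶/3252 = 307.50 mireds.
M_out = 307.50 + (+42) = 349.50 mireds.
T_out = 10⁶/349.50 = 2861.2 K → 2850 K.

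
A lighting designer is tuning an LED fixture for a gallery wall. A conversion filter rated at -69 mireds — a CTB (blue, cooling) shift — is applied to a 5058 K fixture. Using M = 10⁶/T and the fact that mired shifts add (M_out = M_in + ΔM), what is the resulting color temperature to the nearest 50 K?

7750 K

M_in = 10⁶/5058 = 197.71 mireds.
M_out = 197.71 + (-69) = 128.71 mireds.
T_out = 10⁶/128.71 = 7769.6 K → 7750 K.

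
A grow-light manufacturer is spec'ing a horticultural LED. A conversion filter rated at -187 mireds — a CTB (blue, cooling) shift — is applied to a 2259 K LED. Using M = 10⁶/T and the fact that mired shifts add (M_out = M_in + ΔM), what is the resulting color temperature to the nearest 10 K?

M_in = 10⁶/2259 = 442.67 mireds.
M_out = 442.67 + (-187) = 255.67 mireds.
T_out = 10⁶/255.67 = 3911.2 K → 3910 K.

3910 K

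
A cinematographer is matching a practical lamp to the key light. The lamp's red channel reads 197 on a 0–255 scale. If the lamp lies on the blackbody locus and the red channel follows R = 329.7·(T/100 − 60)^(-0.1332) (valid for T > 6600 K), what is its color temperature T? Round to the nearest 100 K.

(t − 60)^(-0.1332) = 197/329.7 = 0.59751.
t − 60 = 0.59751^(1/-0.1332) = 0.59751^(-7.508) = 47.761, so t = 107.761.
T = 100·t = 10776 K → 10800 K to the nearest 100 K.

10800 K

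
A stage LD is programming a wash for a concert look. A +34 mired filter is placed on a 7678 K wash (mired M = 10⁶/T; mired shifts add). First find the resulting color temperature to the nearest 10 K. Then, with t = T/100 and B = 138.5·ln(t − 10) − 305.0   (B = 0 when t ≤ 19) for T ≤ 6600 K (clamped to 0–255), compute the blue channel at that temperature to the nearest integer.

M_in = 10⁶/7678 = 130.24; M_out = 130.24 + (+34) = 164.24.
T_out = 10⁶/164.24 = 6088.6 K → 6090 K; t = 60.9.
B = 138.5·ln(60.9 − 10) − 305.0 = 138.5·ln 50.9 − 305.0 = 138.5·3.9299 − 305.0 = 239.286.
Rounded: 239.

239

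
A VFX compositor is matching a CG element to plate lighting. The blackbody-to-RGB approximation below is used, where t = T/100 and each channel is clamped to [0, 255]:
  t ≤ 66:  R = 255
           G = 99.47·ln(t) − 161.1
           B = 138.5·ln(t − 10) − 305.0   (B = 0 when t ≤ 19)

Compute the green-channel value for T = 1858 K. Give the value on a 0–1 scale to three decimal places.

t = 1858/100 = 18.58; the t ≤ 66 branch applies.
G = 99.47·ln 18.58 − 161.1 = 99.47·2.9221 − 161.1 = 129.560.
On a 0–1 scale: 129.560/255 = 0.5081 → 0.508.

0.508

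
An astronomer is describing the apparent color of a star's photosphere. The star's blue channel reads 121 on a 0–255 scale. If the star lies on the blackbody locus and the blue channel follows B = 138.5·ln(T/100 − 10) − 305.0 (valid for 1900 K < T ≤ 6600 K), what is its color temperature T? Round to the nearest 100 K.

ln(t − 10) = (121 + 305.0) / 138.5 = 3.0758.
t − 10 = e^3.0758 = 21.667, so t = 31.667.
T = 100·t = 3167 K → 3200 K to the nearest 100 K.

3200 K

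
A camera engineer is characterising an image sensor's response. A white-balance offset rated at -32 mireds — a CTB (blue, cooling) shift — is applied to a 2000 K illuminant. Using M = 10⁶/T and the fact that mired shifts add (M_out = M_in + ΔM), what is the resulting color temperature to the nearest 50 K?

M_in = 10⁶/2000 = 500.00 mireds.
M_out = 500.00 + (-32) = 468.00 mireds.
T_out = 10⁶/468.00 = 2136.8 K → 2150 K.

2150 K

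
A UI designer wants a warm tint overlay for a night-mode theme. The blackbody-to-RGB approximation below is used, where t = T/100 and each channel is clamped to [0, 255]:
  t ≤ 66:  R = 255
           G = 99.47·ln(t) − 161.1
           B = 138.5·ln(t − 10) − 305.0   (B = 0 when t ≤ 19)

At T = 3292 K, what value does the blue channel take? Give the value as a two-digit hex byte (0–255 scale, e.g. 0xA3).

t = 3292/100 = 32.92; the t ≤ 66 branch applies.
B = 138.5·ln(32.92 − 10) − 305.0 = 138.5·ln 22.92 − 305.0 = 138.5·3.1320 − 305.0 = 128.783.
Rounded: 129; in hex, 0x81.

0x81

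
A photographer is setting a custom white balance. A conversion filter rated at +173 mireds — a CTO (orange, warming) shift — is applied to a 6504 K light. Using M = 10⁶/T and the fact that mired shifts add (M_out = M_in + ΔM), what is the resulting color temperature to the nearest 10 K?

3060 K

M_in = 10⁶/6504 = 153.75 mireds.
M_out = 153.75 + (+173) = 326.75 mireds.
T_out = 10⁶/326.75 = 3060.4 K → 3060 K.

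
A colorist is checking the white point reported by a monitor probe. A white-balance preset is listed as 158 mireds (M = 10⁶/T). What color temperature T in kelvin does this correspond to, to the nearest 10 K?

6330 K

T = 10⁶ / 158 = 6329.11 K → 6330 K.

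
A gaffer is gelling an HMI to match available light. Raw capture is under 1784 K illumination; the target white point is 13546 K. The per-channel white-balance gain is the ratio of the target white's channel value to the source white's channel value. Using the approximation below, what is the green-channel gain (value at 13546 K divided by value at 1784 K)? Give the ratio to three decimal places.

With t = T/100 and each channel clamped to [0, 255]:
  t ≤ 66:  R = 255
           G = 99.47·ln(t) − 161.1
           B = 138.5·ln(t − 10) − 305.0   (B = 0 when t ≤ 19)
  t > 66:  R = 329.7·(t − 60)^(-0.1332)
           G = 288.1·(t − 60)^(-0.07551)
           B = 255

At 1784 K (t = 17.84):
  G = 99.47·ln 17.84 − 161.1 = 99.47·2.8814 − 161.1 = 125.517.
At 13546 K (t = 135.46):
  G = 288.1·(135.46 − 60)^(-0.07551) = 288.1·75.46^(-0.07551) = 288.1·0.72146 = 207.853.
Gain = 207.853 / 125.517 = 1.6560 → 1.656.

1.656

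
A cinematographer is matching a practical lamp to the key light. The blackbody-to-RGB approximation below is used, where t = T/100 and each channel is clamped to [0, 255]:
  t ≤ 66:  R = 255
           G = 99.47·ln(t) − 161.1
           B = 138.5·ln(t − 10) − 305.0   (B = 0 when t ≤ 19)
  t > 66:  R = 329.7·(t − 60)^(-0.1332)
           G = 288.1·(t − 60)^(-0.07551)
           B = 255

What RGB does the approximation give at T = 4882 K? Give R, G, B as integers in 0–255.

R=255, G=226, B=202

t = 4882/100 = 48.82; the t ≤ 66 branch applies.
R = 255 by definition for t ≤ 66.
G = 99.47·ln 48.82 − 161.1 = 99.47·3.8881 − 161.1 = 225.653.
B = 138.5·ln(48.82 − 10) − 305.0 = 138.5·ln 38.82 − 305.0 = 138.5·3.6589 − 305.0 = 201.763.
Rounded: (255, 226, 202).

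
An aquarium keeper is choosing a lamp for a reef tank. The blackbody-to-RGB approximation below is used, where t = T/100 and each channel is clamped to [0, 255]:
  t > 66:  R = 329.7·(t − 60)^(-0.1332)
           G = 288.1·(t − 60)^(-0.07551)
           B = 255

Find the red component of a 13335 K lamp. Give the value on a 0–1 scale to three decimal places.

0.730

t = 13335/100 = 133.35; the t > 66 branch applies.
R = 329.7·(133.35 − 60)^(-0.1332) = 329.7·73.35^(-0.1332) = 329.7·0.56432 = 186.058.
On a 0–1 scale: 186.058/255 = 0.7296 → 0.730.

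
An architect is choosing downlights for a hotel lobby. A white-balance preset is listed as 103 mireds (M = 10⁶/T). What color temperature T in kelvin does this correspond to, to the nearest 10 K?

T = 10⁶ / 103 = 9708.74 K → 9710 K.

9710 K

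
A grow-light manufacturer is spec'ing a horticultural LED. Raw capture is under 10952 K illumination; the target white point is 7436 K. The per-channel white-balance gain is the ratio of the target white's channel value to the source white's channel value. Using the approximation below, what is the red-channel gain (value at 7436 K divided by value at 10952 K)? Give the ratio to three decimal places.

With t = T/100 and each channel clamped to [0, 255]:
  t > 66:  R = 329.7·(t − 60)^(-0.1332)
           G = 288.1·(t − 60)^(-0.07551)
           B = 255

At 10952 K (t = 109.52):
  R = 329.7·(109.52 − 60)^(-0.1332) = 329.7·49.52^(-0.1332) = 329.7·0.59464 = 196.053.
At 7436 K (t = 74.36):
  R = 329.7·(74.36 − 60)^(-0.1332) = 329.7·14.36^(-0.1332) = 329.7·0.70124 = 231.199.
Gain = 231.199 / 196.053 = 1.1793 → 1.179.

1.179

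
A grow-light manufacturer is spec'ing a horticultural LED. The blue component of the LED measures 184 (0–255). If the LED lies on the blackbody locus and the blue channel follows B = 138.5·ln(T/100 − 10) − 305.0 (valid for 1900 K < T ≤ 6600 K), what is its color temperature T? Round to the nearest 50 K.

4400 K

ln(t − 10) = (184 + 305.0) / 138.5 = 3.5307.
t − 10 = e^3.5307 = 34.147, so t = 44.147.
T = 100·t = 4415 K → 4400 K to the nearest 50 K.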